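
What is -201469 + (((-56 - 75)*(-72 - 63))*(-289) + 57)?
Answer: -5312377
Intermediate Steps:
-201469 + (((-56 - 75)*(-72 - 63))*(-289) + 57) = -201469 + (-131*(-135)*(-289) + 57) = -201469 + (17685*(-289) + 57) = -201469 + (-5110965 + 57) = -201469 - 5110908 = -5312377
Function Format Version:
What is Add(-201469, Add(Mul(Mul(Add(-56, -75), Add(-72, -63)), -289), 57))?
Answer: -5312377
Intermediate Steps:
Add(-201469, Add(Mul(Mul(Add(-56, -75), Add(-72, -63)), -289), 57)) = Add(-201469, Add(Mul(Mul(-131, -135), -289), 57)) = Add(-201469, Add(Mul(17685, -289), 57)) = Add(-201469, Add(-5110965, 57)) = Add(-201469, -5110908) = -5312377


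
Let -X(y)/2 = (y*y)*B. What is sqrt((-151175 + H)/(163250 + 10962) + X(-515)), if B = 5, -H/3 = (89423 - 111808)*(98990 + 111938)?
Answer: I*sqrt(19506912157664255)/87106 ≈ 1603.4*I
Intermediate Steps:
H = 14164869840 (H = -3*(89423 - 111808)*(98990 + 111938) = -(-67155)*210928 = -3*(-4721623280) = 14164869840)
X(y) = -10*y**2 (X(y) = -2*y*y*5 = -2*y**2*5 = -10*y**2)
sqrt((-151175 + H)/(163250 + 10962) + X(-515)) = sqrt((-151175 + 14164869840)/(163250 + 10962) - 10*(-515)**2) = sqrt(14164718665/174212 - 10*265225) = sqrt(14164718665*(1/174212) - 2652250) = sqrt(14164718665/174212 - 2652250) = sqrt(-447889058335/174212) = I*sqrt(19506912157664255)/87106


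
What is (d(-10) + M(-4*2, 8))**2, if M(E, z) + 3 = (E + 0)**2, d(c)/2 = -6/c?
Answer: 96721/25 ≈ 3868.8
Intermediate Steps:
d(c) = -12/c (d(c) = 2*(-6/c) = -12/c)
M(E, z) = -3 + E**2 (M(E, z) = -3 + (E + 0)**2 = -3 + E**2)
(d(-10) + M(-4*2, 8))**2 = (-12/(-10) + (-3 + (-4*2)**2))**2 = (-12*(-1/10) + (-3 + (-8)**2))**2 = (6/5 + (-3 + 64))**2 = (6/5 + 61)**2 = (311/5)**2 = 96721/25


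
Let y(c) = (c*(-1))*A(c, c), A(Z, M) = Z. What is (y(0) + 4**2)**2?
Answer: 256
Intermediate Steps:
y(c) = -c**2 (y(c) = (c*(-1))*c = (-c)*c = -c**2)
(y(0) + 4**2)**2 = (-1*0**2 + 4**2)**2 = (-1*0 + 16)**2 = (0 + 16)**2 = 16**2 = 256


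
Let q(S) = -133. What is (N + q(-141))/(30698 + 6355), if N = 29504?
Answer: 1277/1611 ≈ 0.79268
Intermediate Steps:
(N + q(-141))/(30698 + 6355) = (29504 - 133)/(30698 + 6355) = 29371/37053 = 29371*(1/37053) = 1277/1611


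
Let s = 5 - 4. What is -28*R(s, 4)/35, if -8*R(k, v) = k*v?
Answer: ⅖ ≈ 0.40000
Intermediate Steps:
s = 1
R(k, v) = -k*v/8
-28*R(s, 4)/35 = -(-7)*4/2/35 = -28*(-½)*(1/35) = 14*(1/35) = ⅖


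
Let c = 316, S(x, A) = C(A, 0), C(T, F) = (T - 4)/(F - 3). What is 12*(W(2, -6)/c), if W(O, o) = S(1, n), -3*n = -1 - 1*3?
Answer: 8/237 ≈ 0.033755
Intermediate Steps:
n = 4/3 (n = -(-1 - 1*3)/3 = -(-1 - 3)/3 = -⅓*(-4) = 4/3 ≈ 1.3333)
C(T, F) = (-4 + T)/(-3 + F)
S(x, A) = 4/3 - A/3 (S(x, A) = (-4 + A)/(-3 + 0) = (-4 + A)/(-3) = -(-4 + A)/3 = 4/3 - A/3)
W(O, o) = 8/9 (W(O, o) = 4/3 - ⅓*4/3 = 4/3 - 4/9 = 8/9)
12*(W(2, -6)/c) = 12*((8/9)/316) = 12*((8/9)*(1/316)) = 12*(2/711) = 8/237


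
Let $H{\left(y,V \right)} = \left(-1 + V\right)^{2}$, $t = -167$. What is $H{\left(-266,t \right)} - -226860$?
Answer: $255084$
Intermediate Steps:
$H{\left(-266,t \right)} - -226860 = \left(-1 - 167\right)^{2} - -226860 = \left(-168\right)^{2} + 226860 = 28224 + 226860 = 255084$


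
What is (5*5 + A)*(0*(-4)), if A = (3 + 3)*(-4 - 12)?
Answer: 0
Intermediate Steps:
A = -96 (A = 6*(-16) = -96)
(5*5 + A)*(0*(-4)) = (5*5 - 96)*(0*(-4)) = (25 - 96)*0 = -71*0 = 0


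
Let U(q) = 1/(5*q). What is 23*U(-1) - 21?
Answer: -128/5 ≈ -25.600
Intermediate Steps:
U(q) = 1/(5*q)
23*U(-1) - 21 = 23*((⅕)/(-1)) - 21 = 23*((⅕)*(-1)) - 21 = 23*(-⅕) - 21 = -23/5 - 21 = -128/5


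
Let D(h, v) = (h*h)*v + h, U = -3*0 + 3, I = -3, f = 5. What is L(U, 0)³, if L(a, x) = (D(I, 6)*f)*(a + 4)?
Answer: 5687411625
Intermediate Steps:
U = 3 (U = 0 + 3 = 3)
D(h, v) = h + v*h² (D(h, v) = h²*v + h = v*h² + h = h + v*h²)
L(a, x) = 1020 + 255*a (L(a, x) = (-3*(1 - 3*6)*5)*(a + 4) = (-3*(1 - 18)*5)*(4 + a) = (-3*(-17)*5)*(4 + a) = (51*5)*(4 + a) = 255*(4 + a) = 1020 + 255*a)
L(U, 0)³ = (1020 + 255*3)³ = (1020 + 765)³ = 1785³ = 5687411625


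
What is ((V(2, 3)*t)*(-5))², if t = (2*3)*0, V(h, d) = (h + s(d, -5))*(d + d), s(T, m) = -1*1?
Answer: 0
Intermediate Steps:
s(T, m) = -1
V(h, d) = 2*d*(-1 + h) (V(h, d) = (h - 1)*(d + d) = (-1 + h)*(2*d) = 2*d*(-1 + h))
t = 0 (t = 6*0 = 0)
((V(2, 3)*t)*(-5))² = (((2*3*(-1 + 2))*0)*(-5))² = (((2*3*1)*0)*(-5))² = ((6*0)*(-5))² = (0*(-5))² = 0² = 0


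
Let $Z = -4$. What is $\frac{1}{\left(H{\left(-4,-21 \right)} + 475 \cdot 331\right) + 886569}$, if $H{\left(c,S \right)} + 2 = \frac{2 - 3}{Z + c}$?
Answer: $\frac{8}{8350337} \approx 9.5805 \cdot 10^{-7}$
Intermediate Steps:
$H{\left(c,S \right)} = -2 - \frac{1}{-4 + c}$ ($H{\left(c,S \right)} = -2 + \frac{2 - 3}{-4 + c} = -2 - \frac{1}{-4 + c}$)
$\frac{1}{\left(H{\left(-4,-21 \right)} + 475 \cdot 331\right) + 886569} = \frac{1}{\left(\frac{7 - -8}{-4 - 4} + 475 \cdot 331\right) + 886569} = \frac{1}{\left(\frac{7 + 8}{-8} + 157225\right) + 886569} = \frac{1}{\left(\left(- \frac{1}{8}\right) 15 + 157225\right) + 886569} = \frac{1}{\left(- \frac{15}{8} + 157225\right) + 886569} = \frac{1}{\frac{1257785}{8} + 886569} = \frac{1}{\frac{8350337}{8}} = \frac{8}{8350337}$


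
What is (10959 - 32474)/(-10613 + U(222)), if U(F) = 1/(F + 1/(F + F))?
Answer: 163131695/80470181 ≈ 2.0272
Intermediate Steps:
U(F) = 1/(F + 1/(2*F))
(10959 - 32474)/(-10613 + U(222)) = (10959 - 32474)/(-10613 + 2*222/(1 + 2*222**2)) = -21515/(-10613 + 2*222/(1 + 2*49284)) = -21515/(-10613 + 2*222/(1 + 98568)) = -21515/(-10613 + 2*222/98569) = -21515/(-10613 + 2*222*(1/98569)) = -21515/(-10613 + 444/98569) = -21515/(-1046112353/98569) = -21515*(-98569/1046112353) = 163131695/80470181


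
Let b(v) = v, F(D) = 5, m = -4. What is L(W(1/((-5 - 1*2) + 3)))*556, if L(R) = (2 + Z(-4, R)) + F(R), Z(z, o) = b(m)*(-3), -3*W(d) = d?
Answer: 10564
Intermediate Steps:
W(d) = -d/3
Z(z, o) = 12 (Z(z, o) = -4*(-3) = 12)
L(R) = 19 (L(R) = (2 + 12) + 5 = 14 + 5 = 19)
L(W(1/((-5 - 1*2) + 3)))*556 = 19*556 = 10564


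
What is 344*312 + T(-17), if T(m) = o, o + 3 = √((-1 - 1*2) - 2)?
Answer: 107325 + I*√5 ≈ 1.0733e+5 + 2.2361*I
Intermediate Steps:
o = -3 + I*√5 (o = -3 + √((-1 - 1*2) - 2) = -3 + √((-1 - 2) - 2) = -3 + √(-3 - 2) = -3 + √(-5) = -3 + I*√5 ≈ -3.0 + 2.2361*I)
T(m) = -3 + I*√5
344*312 + T(-17) = 344*312 + (-3 + I*√5) = 107328 + (-3 + I*√5) = 107325 + I*√5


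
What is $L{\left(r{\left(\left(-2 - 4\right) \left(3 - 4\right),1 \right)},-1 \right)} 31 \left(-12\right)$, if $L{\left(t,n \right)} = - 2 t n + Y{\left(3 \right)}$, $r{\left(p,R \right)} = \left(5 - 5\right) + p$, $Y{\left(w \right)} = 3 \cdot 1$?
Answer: $-5580$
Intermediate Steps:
$Y{\left(w \right)} = 3$
$r{\left(p,R \right)} = p$ ($r{\left(p,R \right)} = 0 + p = p$)
$L{\left(t,n \right)} = 3 - 2 n t$ ($L{\left(t,n \right)} = - 2 t n + 3 = - 2 n t + 3 = 3 - 2 n t$)
$L{\left(r{\left(\left(-2 - 4\right) \left(3 - 4\right),1 \right)},-1 \right)} 31 \left(-12\right) = \left(3 - - 2 \left(-2 - 4\right) \left(3 - 4\right)\right) 31 \left(-12\right) = \left(3 - - 2 \left(\left(-6\right) \left(-1\right)\right)\right) 31 \left(-12\right) = \left(3 - \left(-2\right) 6\right) 31 \left(-12\right) = \left(3 + 12\right) 31 \left(-12\right) = 15 \cdot 31 \left(-12\right) = 465 \left(-12\right) = -5580$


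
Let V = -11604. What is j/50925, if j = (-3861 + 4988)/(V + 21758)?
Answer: 161/73870350 ≈ 2.1795e-6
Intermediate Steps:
j = 1127/10154 (j = (-3861 + 4988)/(-11604 + 21758) = 1127/10154 ≈ 0.11099)
j/50925 = (1127/10154)/50925 = (1127/10154)*(1/50925) = 161/73870350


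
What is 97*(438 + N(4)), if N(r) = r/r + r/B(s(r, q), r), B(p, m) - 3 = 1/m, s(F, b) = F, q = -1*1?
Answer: 555131/13 ≈ 42702.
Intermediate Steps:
q = -1
B(p, m) = 3 + 1/m
N(r) = 1 + r/(3 + 1/r) (N(r) = r/r + r/(3 + 1/r) = 1 + r/(3 + 1/r))
97*(438 + N(4)) = 97*(438 + (1 + 4/(3 + 1/4))) = 97*(438 + (1 + 4/(3 + ¼))) = 97*(438 + (1 + 4/(13/4))) = 97*(438 + (1 + 4*(4/13))) = 97*(438 + (1 + 16/13)) = 97*(438 + 29/13) = 97*(5723/13) = 555131/13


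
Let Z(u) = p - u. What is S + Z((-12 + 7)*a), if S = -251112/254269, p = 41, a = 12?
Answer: 25430057/254269 ≈ 100.01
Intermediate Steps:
Z(u) = 41 - u
S = -251112/254269 (S = -251112*1/254269 = -251112/254269 ≈ -0.98758)
S + Z((-12 + 7)*a) = -251112/254269 + (41 - (-12 + 7)*12) = -251112/254269 + (41 - (-5)*12) = -251112/254269 + (41 - 1*(-60)) = -251112/254269 + (41 + 60) = -251112/254269 + 101 = 25430057/254269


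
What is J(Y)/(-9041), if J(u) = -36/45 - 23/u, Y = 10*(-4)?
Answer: 9/361640 ≈ 2.4887e-5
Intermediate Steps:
Y = -40
J(u) = -⅘ - 23/u (J(u) = -36*1/45 - 23/u = -⅘ - 23/u)
J(Y)/(-9041) = (-⅘ - 23/(-40))/(-9041) = (-⅘ - 23*(-1/40))*(-1/9041) = (-⅘ + 23/40)*(-1/9041) = -9/40*(-1/9041) = 9/361640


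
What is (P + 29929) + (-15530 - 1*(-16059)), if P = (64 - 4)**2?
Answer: 34058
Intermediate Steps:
P = 3600 (P = 60**2 = 3600)
(P + 29929) + (-15530 - 1*(-16059)) = (3600 + 29929) + (-15530 - 1*(-16059)) = 33529 + (-15530 + 16059) = 33529 + 529 = 34058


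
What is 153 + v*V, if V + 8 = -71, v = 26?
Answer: -1901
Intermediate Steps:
V = -79 (V = -8 - 71 = -79)
153 + v*V = 153 + 26*(-79) = 153 - 2054 = -1901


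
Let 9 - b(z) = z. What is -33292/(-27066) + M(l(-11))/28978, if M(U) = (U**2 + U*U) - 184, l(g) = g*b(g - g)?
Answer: 372575791/196079637 ≈ 1.9001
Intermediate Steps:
b(z) = 9 - z
l(g) = 9*g (l(g) = g*(9 - (g - g)) = g*(9 - 1*0) = g*(9 + 0) = g*9 = 9*g)
M(U) = -184 + 2*U**2 (M(U) = (U**2 + U**2) - 184 = 2*U**2 - 184 = -184 + 2*U**2)
-33292/(-27066) + M(l(-11))/28978 = -33292/(-27066) + (-184 + 2*(9*(-11))**2)/28978 = -33292*(-1/27066) + (-184 + 2*(-99)**2)*(1/28978) = 16646/13533 + (-184 + 2*9801)*(1/28978) = 16646/13533 + (-184 + 19602)*(1/28978) = 16646/13533 + 19418*(1/28978) = 16646/13533 + 9709/14489 = 372575791/196079637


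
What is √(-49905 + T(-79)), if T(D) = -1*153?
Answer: 9*I*√618 ≈ 223.74*I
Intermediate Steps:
T(D) = -153
√(-49905 + T(-79)) = √(-49905 - 153) = √(-50058) = 9*I*√618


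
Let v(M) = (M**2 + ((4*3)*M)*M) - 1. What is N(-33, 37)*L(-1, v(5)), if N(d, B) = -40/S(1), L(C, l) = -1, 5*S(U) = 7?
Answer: 200/7 ≈ 28.571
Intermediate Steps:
S(U) = 7/5 (S(U) = (1/5)*7 = 7/5)
v(M) = -1 + 13*M**2 (v(M) = (M**2 + (12*M)*M) - 1 = (M**2 + 12*M**2) - 1 = 13*M**2 - 1 = -1 + 13*M**2)
N(d, B) = -200/7 (N(d, B) = -40/7/5 = -40*5/7 = -200/7)
N(-33, 37)*L(-1, v(5)) = -200/7*(-1) = 200/7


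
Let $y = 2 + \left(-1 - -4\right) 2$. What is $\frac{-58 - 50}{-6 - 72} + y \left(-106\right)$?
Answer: $- \frac{11006}{13} \approx -846.62$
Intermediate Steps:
$y = 8$ ($y = 2 + \left(-1 + 4\right) 2 = 2 + 3 \cdot 2 = 2 + 6 = 8$)
$\frac{-58 - 50}{-6 - 72} + y \left(-106\right) = \frac{-58 - 50}{-6 - 72} + 8 \left(-106\right) = - \frac{108}{-78} - 848 = \left(-108\right) \left(- \frac{1}{78}\right) - 848 = \frac{18}{13} - 848 = - \frac{11006}{13}$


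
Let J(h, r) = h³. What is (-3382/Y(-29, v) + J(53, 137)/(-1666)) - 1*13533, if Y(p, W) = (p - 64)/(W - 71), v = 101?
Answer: -647196385/51646 ≈ -12531.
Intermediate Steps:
Y(p, W) = (-64 + p)/(-71 + W)
(-3382/Y(-29, v) + J(53, 137)/(-1666)) - 1*13533 = (-3382*(-71 + 101)/(-64 - 29) + 53³/(-1666)) - 1*13533 = (-3382/(-93/30) + 148877*(-1/1666)) - 13533 = (-3382/((1/30)*(-93)) - 148877/1666) - 13533 = (-3382/(-31/10) - 148877/1666) - 13533 = (-3382*(-10/31) - 148877/1666) - 13533 = (33820/31 - 148877/1666) - 13533 = 51728933/51646 - 13533 = -647196385/51646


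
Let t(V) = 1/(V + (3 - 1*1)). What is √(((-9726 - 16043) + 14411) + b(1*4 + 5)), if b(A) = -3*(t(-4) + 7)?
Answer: I*√45510/2 ≈ 106.67*I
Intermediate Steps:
t(V) = 1/(2 + V) (t(V) = 1/(V + (3 - 1)) = 1/(V + 2) = 1/(2 + V))
b(A) = -39/2 (b(A) = -3*(1/(2 - 4) + 7) = -3*(1/(-2) + 7) = -3*(-½ + 7) = -3*13/2 = -39/2)
√(((-9726 - 16043) + 14411) + b(1*4 + 5)) = √(((-9726 - 16043) + 14411) - 39/2) = √((-25769 + 14411) - 39/2) = √(-11358 - 39/2) = √(-22755/2) = I*√45510/2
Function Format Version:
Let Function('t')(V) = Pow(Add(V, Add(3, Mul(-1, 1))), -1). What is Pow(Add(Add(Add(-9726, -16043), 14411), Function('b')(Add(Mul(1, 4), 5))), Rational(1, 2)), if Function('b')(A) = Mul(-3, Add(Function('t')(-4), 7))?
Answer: Mul(Rational(1, 2), I, Pow(45510, Rational(1, 2))) ≈ Mul(106.67, I)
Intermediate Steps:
Function('t')(V) = Pow(Add(2, V), -1) (Function('t')(V) = Pow(Add(V, Add(3, -1)), -1) = Pow(Add(V, 2), -1) = Pow(Add(2, V), -1))
Function('b')(A) = Rational(-39, 2) (Function('b')(A) = Mul(-3, Add(Pow(Add(2, -4), -1), 7)) = Mul(-3, Add(Pow(-2, -1), 7)) = Mul(-3, Add(Rational(-1, 2), 7)) = Mul(-3, Rational(13, 2)) = Rational(-39, 2))
Pow(Add(Add(Add(-9726, -16043), 14411), Function('b')(Add(Mul(1, 4), 5))), Rational(1, 2)) = Pow(Add(Add(Add(-9726, -16043), 14411), Rational(-39, 2)), Rational(1, 2)) = Pow(Add(Add(-25769, 14411), Rational(-39, 2)), Rational(1, 2)) = Pow(Add(-11358, Rational(-39, 2)), Rational(1, 2)) = Pow(Rational(-22755, 2), Rational(1, 2)) = Mul(Rational(1, 2), I, Pow(45510, Rational(1, 2)))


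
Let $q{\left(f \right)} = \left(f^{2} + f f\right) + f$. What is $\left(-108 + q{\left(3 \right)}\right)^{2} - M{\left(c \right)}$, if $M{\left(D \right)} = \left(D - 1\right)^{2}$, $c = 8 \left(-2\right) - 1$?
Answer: $7245$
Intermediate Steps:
$q{\left(f \right)} = f + 2 f^{2}$ ($q{\left(f \right)} = \left(f^{2} + f^{2}\right) + f = 2 f^{2} + f = f + 2 f^{2}$)
$c = -17$ ($c = -16 - 1 = -17$)
$M{\left(D \right)} = \left(-1 + D\right)^{2}$
$\left(-108 + q{\left(3 \right)}\right)^{2} - M{\left(c \right)} = \left(-108 + 3 \left(1 + 2 \cdot 3\right)\right)^{2} - \left(-1 - 17\right)^{2} = \left(-108 + 3 \left(1 + 6\right)\right)^{2} - \left(-18\right)^{2} = \left(-108 + 3 \cdot 7\right)^{2} - 324 = \left(-108 + 21\right)^{2} - 324 = \left(-87\right)^{2} - 324 = 7569 - 324 = 7245$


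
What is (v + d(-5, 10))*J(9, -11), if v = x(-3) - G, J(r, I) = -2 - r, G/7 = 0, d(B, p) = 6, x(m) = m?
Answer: -33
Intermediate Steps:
G = 0 (G = 7*0 = 0)
v = -3 (v = -3 - 1*0 = -3 + 0 = -3)
(v + d(-5, 10))*J(9, -11) = (-3 + 6)*(-2 - 1*9) = 3*(-2 - 9) = 3*(-11) = -33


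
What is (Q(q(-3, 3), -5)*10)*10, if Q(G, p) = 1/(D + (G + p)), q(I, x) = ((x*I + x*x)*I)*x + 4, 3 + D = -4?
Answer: -25/2 ≈ -12.500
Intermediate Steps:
D = -7 (D = -3 - 4 = -7)
q(I, x) = 4 + I*x*(x**2 + I*x) (q(I, x) = ((I*x + x**2)*I)*x + 4 = ((x**2 + I*x)*I)*x + 4 = (I*(x**2 + I*x))*x + 4 = I*x*(x**2 + I*x) + 4 = 4 + I*x*(x**2 + I*x))
Q(G, p) = 1/(-7 + G + p) (Q(G, p) = 1/(-7 + (G + p)) = 1/(-7 + G + p))
(Q(q(-3, 3), -5)*10)*10 = (10/(-7 + (4 - 3*3**3 + (-3)**2*3**2) - 5))*10 = (10/(-7 + (4 - 3*27 + 9*9) - 5))*10 = (10/(-7 + (4 - 81 + 81) - 5))*10 = (10/(-7 + 4 - 5))*10 = (10/(-8))*10 = -1/8*10*10 = -5/4*10 = -25/2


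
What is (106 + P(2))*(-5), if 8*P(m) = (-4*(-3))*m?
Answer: -545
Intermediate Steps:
P(m) = 3*m/2 (P(m) = ((-4*(-3))*m)/8 = (12*m)/8 = 3*m/2)
(106 + P(2))*(-5) = (106 + (3/2)*2)*(-5) = (106 + 3)*(-5) = 109*(-5) = -545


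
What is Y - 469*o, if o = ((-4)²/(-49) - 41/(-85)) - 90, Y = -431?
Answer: 24815022/595 ≈ 41706.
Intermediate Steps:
o = -374201/4165 (o = (16*(-1/49) - 41*(-1/85)) - 90 = (-16/49 + 41/85) - 90 = 649/4165 - 90 = -374201/4165 ≈ -89.844)
Y - 469*o = -431 - 469*(-374201/4165) = -431 + 25071467/595 = 24815022/595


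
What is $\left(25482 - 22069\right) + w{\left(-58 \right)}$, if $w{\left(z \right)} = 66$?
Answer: $3479$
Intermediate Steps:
$\left(25482 - 22069\right) + w{\left(-58 \right)} = \left(25482 - 22069\right) + 66 = 3413 + 66 = 3479$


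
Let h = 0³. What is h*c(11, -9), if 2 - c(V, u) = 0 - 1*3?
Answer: 0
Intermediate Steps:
h = 0
c(V, u) = 5 (c(V, u) = 2 - (0 - 1*3) = 2 - (0 - 3) = 2 - 1*(-3) = 2 + 3 = 5)
h*c(11, -9) = 0*5 = 0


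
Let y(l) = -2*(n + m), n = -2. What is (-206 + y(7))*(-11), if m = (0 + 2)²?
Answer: 2310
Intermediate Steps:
m = 4 (m = 2² = 4)
y(l) = -4 (y(l) = -2*(-2 + 4) = -2*2 = -4)
(-206 + y(7))*(-11) = (-206 - 4)*(-11) = -210*(-11) = 2310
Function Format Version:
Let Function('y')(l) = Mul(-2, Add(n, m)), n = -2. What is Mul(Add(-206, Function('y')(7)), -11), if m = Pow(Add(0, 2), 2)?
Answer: 2310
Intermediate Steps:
m = 4 (m = Pow(2, 2) = 4)
Function('y')(l) = -4 (Function('y')(l) = Mul(-2, Add(-2, 4)) = Mul(-2, 2) = -4)
Mul(Add(-206, Function('y')(7)), -11) = Mul(Add(-206, -4), -11) = Mul(-210, -11) = 2310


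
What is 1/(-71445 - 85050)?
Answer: -1/156495 ≈ -6.3900e-6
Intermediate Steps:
1/(-71445 - 85050) = 1/(-156495) = -1/156495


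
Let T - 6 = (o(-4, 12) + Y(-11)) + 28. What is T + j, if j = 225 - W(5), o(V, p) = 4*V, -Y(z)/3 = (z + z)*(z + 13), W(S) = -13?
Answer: 388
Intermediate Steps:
Y(z) = -6*z*(13 + z) (Y(z) = -3*(z + z)*(z + 13) = -3*2*z*(13 + z) = -6*z*(13 + z))
j = 238 (j = 225 - 1*(-13) = 225 + 13 = 238)
T = 150 (T = 6 + ((4*(-4) - 6*(-11)*(13 - 11)) + 28) = 6 + ((-16 - 6*(-11)*2) + 28) = 6 + ((-16 + 132) + 28) = 6 + (116 + 28) = 6 + 144 = 150)
T + j = 150 + 238 = 388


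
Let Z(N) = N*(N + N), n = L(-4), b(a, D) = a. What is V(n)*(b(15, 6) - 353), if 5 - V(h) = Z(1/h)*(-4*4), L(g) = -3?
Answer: -26026/9 ≈ -2891.8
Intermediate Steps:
n = -3
Z(N) = 2*N² (Z(N) = N*(2*N) = 2*N²)
V(h) = 5 + 32/h² (V(h) = 5 - 2*(1/h)²*(-4*4) = 5 - 2/h²*(-16) = 5 - (-32)/h² = 5 + 32/h²)
V(n)*(b(15, 6) - 353) = (5 + 32/(-3)²)*(15 - 353) = (5 + 32*(⅑))*(-338) = (5 + 32/9)*(-338) = (77/9)*(-338) = -26026/9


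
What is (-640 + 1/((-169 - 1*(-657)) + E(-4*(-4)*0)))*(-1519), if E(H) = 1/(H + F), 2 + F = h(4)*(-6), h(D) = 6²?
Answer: 103420966138/106383 ≈ 9.7216e+5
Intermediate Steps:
h(D) = 36
F = -218 (F = -2 + 36*(-6) = -2 - 216 = -218)
E(H) = 1/(-218 + H) (E(H) = 1/(H - 218) = 1/(-218 + H))
(-640 + 1/((-169 - 1*(-657)) + E(-4*(-4)*0)))*(-1519) = (-640 + 1/((-169 - 1*(-657)) + 1/(-218 - 4*(-4)*0)))*(-1519) = (-640 + 1/((-169 + 657) + 1/(-218 + 16*0)))*(-1519) = (-640 + 1/(488 + 1/(-218 + 0)))*(-1519) = (-640 + 1/(488 + 1/(-218)))*(-1519) = (-640 + 1/(488 - 1/218))*(-1519) = (-640 + 1/(106383/218))*(-1519) = (-640 + 218/106383)*(-1519) = -68084902/106383*(-1519) = 103420966138/106383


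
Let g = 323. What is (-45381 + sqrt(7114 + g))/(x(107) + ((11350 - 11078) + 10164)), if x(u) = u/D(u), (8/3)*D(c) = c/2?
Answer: -136143/31324 + 3*sqrt(7437)/31324 ≈ -4.3380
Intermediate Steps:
D(c) = 3*c/16 (D(c) = 3*(c/2)/8 = 3*c/16)
x(u) = 16/3 (x(u) = u/((3*u/16)) = u*(16/(3*u)) = 16/3)
(-45381 + sqrt(7114 + g))/(x(107) + ((11350 - 11078) + 10164)) = (-45381 + sqrt(7114 + 323))/(16/3 + ((11350 - 11078) + 10164)) = (-45381 + sqrt(7437))/(16/3 + (272 + 10164)) = (-45381 + sqrt(7437))/(16/3 + 10436) = (-45381 + sqrt(7437))/(31324/3) = (-45381 + sqrt(7437))*(3/31324) = -136143/31324 + 3*sqrt(7437)/31324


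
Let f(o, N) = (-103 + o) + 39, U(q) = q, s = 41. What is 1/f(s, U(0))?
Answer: -1/23 ≈ -0.043478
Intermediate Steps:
f(o, N) = -64 + o
1/f(s, U(0)) = 1/(-64 + 41) = 1/(-23) = -1/23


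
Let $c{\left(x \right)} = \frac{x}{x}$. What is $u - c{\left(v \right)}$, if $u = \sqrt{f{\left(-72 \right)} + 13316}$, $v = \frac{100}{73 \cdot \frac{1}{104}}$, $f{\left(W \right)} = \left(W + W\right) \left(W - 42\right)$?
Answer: $-1 + 2 \sqrt{7433} \approx 171.43$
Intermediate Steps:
$f{\left(W \right)} = 2 W \left(-42 + W\right)$
$v = \frac{10400}{73}$ ($v = \frac{100}{73 \cdot \frac{1}{104}} = \frac{100}{\frac{73}{104}} = 100 \cdot \frac{104}{73} = \frac{10400}{73} \approx 142.47$)
$u = 2 \sqrt{7433}$ ($u = \sqrt{2 \left(-72\right) \left(-42 - 72\right) + 13316} = \sqrt{2 \left(-72\right) \left(-114\right) + 13316} = \sqrt{16416 + 13316} = \sqrt{29732} = 2 \sqrt{7433} \approx 172.43$)
$c{\left(x \right)} = 1$
$u - c{\left(v \right)} = 2 \sqrt{7433} - 1 = -1 + 2 \sqrt{7433}$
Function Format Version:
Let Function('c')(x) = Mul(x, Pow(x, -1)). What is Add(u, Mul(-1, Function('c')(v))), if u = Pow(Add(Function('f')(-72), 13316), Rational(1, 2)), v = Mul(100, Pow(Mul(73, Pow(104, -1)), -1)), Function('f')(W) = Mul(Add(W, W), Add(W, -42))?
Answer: Add(-1, Mul(2, Pow(7433, Rational(1, 2)))) ≈ 171.43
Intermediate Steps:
Function('f')(W) = Mul(2, W, Add(-42, W)) (Function('f')(W) = Mul(Mul(2, W), Add(-42, W)) = Mul(2, W, Add(-42, W)))
v = Rational(10400, 73) (v = Mul(100, Pow(Mul(73, Rational(1, 104)), -1)) = Mul(100, Pow(Rational(73, 104), -1)) = Mul(100, Rational(104, 73)) = Rational(10400, 73) ≈ 142.47)
u = Mul(2, Pow(7433, Rational(1, 2))) (u = Pow(Add(Mul(2, -72, Add(-42, -72)), 13316), Rational(1, 2)) = Pow(Add(Mul(2, -72, -114), 13316), Rational(1, 2)) = Pow(Add(16416, 13316), Rational(1, 2)) = Pow(29732, Rational(1, 2)) = Mul(2, Pow(7433, Rational(1, 2))) ≈ 172.43)
Function('c')(x) = 1
Add(u, Mul(-1, Function('c')(v))) = Add(Mul(2, Pow(7433, Rational(1, 2))), Mul(-1, 1)) = Add(Mul(2, Pow(7433, Rational(1, 2))), -1) = Add(-1, Mul(2, Pow(7433, Rational(1, 2))))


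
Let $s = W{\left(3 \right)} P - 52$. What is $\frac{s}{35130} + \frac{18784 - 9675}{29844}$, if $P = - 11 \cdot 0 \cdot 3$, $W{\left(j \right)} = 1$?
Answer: $\frac{53074547}{174736620} \approx 0.30374$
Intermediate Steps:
$P = 0$ ($P = \left(-11\right) 0 = 0$)
$s = -52$ ($s = 1 \cdot 0 - 52 = 0 - 52 = -52$)
$\frac{s}{35130} + \frac{18784 - 9675}{29844} = - \frac{52}{35130} + \frac{18784 - 9675}{29844} = \left(-52\right) \frac{1}{35130} + \left(18784 - 9675\right) \frac{1}{29844} = - \frac{26}{17565} + 9109 \cdot \frac{1}{29844} = - \frac{26}{17565} + \frac{9109}{29844} = \frac{53074547}{174736620}$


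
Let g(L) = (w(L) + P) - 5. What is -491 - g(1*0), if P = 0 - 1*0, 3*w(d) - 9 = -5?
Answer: -1462/3 ≈ -487.33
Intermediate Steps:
w(d) = 4/3 (w(d) = 3 + (1/3)*(-5) = 3 - 5/3 = 4/3)
P = 0 (P = 0 + 0 = 0)
g(L) = -11/3 (g(L) = (4/3 + 0) - 5 = 4/3 - 5 = -11/3)
-491 - g(1*0) = -491 - 1*(-11/3) = -491 + 11/3 = -1462/3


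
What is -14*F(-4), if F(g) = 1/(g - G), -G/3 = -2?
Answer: 7/5 ≈ 1.4000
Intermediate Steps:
G = 6 (G = -3*(-2) = 6)
F(g) = 1/(-6 + g) (F(g) = 1/(g - 1*6) = 1/(g - 6) = 1/(-6 + g))
-14*F(-4) = -14/(-6 - 4) = -14/(-10) = -14*(-1/10) = 7/5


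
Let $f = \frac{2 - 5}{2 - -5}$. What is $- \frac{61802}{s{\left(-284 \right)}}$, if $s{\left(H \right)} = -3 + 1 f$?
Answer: $\frac{216307}{12} \approx 18026.0$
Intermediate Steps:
$f = - \frac{3}{7}$ ($f = - \frac{3}{2 + 5} = - \frac{3}{7} \approx -0.42857$)
$s{\left(H \right)} = - \frac{24}{7}$ ($s{\left(H \right)} = -3 + 1 \left(- \frac{3}{7}\right) = -3 - \frac{3}{7} = - \frac{24}{7}$)
$- \frac{61802}{s{\left(-284 \right)}} = - \frac{61802}{- \frac{24}{7}} = \left(-61802\right) \left(- \frac{7}{24}\right) = \frac{216307}{12}$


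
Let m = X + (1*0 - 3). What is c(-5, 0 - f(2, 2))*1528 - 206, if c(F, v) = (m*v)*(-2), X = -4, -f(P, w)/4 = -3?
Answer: -256910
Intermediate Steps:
f(P, w) = 12 (f(P, w) = -4*(-3) = 12)
m = -7 (m = -4 + (1*0 - 3) = -4 + (0 - 3) = -4 - 3 = -7)
c(F, v) = 14*v (c(F, v) = -7*v*(-2) = 14*v)
c(-5, 0 - f(2, 2))*1528 - 206 = (14*(0 - 1*12))*1528 - 206 = (14*(0 - 12))*1528 - 206 = (14*(-12))*1528 - 206 = -168*1528 - 206 = -256704 - 206 = -256910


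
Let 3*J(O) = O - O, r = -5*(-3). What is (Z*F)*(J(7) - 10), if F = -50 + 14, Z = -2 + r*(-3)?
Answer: -16920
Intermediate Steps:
r = 15
Z = -47 (Z = -2 + 15*(-3) = -2 - 45 = -47)
J(O) = 0 (J(O) = (O - O)/3 = (⅓)*0 = 0)
F = -36
(Z*F)*(J(7) - 10) = (-47*(-36))*(0 - 10) = 1692*(-10) = -16920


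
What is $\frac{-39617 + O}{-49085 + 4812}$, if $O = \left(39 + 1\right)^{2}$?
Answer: $\frac{38017}{44273} \approx 0.8587$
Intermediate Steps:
$O = 1600$ ($O = 40^{2} = 1600$)
$\frac{-39617 + O}{-49085 + 4812} = \frac{-39617 + 1600}{-49085 + 4812} = - \frac{38017}{-44273} = \left(-38017\right) \left(- \frac{1}{44273}\right) = \frac{38017}{44273}$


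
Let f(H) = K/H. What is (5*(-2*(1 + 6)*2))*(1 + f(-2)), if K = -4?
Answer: -420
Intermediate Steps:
f(H) = -4/H
(5*(-2*(1 + 6)*2))*(1 + f(-2)) = (5*(-2*(1 + 6)*2))*(1 - 4/(-2)) = (5*(-2*7*2))*(1 - 4*(-½)) = (5*(-14*2))*(1 + 2) = (5*(-28))*3 = -140*3 = -420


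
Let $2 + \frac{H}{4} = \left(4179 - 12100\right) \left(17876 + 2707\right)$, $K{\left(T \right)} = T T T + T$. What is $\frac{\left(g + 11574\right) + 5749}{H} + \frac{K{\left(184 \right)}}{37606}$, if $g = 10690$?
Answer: $\frac{2031350532293881}{12262409919340} \approx 165.66$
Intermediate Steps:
$K{\left(T \right)} = T + T^{3}$ ($K{\left(T \right)} = T T^{2} + T = T^{3} + T = T + T^{3}$)
$H = -652151780$ ($H = -8 + 4 \left(4179 - 12100\right) \left(17876 + 2707\right) = -8 + 4 \left(\left(-7921\right) 20583\right) = -8 + 4 \left(-163037943\right) = -8 - 652151772 = -652151780$)
$\frac{\left(g + 11574\right) + 5749}{H} + \frac{K{\left(184 \right)}}{37606} = \frac{\left(10690 + 11574\right) + 5749}{-652151780} + \frac{184 + 184^{3}}{37606} = \left(22264 + 5749\right) \left(- \frac{1}{652151780}\right) + \left(184 + 6229504\right) \frac{1}{37606} = 28013 \left(- \frac{1}{652151780}\right) + 6229688 \cdot \frac{1}{37606} = - \frac{28013}{652151780} + \frac{3114844}{18803} = \frac{2031350532293881}{12262409919340}$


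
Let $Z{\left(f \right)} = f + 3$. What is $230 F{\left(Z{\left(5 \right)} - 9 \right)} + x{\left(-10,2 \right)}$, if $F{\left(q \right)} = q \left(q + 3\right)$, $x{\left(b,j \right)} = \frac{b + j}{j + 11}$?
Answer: $- \frac{5988}{13} \approx -460.62$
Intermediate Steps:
$Z{\left(f \right)} = 3 + f$
$x{\left(b,j \right)} = \frac{b + j}{11 + j}$
$F{\left(q \right)} = q \left(3 + q\right)$
$230 F{\left(Z{\left(5 \right)} - 9 \right)} + x{\left(-10,2 \right)} = 230 \left(\left(3 + 5\right) - 9\right) \left(3 + \left(\left(3 + 5\right) - 9\right)\right) + \frac{-10 + 2}{11 + 2} = 230 \left(8 - 9\right) \left(3 + \left(8 - 9\right)\right) + \frac{1}{13} \left(-8\right) = 230 \left(- (3 - 1)\right) + \frac{1}{13} \left(-8\right) = 230 \left(\left(-1\right) 2\right) - \frac{8}{13} = 230 \left(-2\right) - \frac{8}{13} = -460 - \frac{8}{13} = - \frac{5988}{13}$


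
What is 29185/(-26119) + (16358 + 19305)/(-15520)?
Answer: -1384433097/405366880 ≈ -3.4153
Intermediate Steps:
29185/(-26119) + (16358 + 19305)/(-15520) = 29185*(-1/26119) + 35663*(-1/15520) = -29185/26119 - 35663/15520 = -1384433097/405366880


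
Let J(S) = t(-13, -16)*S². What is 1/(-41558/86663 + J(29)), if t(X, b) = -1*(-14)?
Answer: 86663/1020328604 ≈ 8.4936e-5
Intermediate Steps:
t(X, b) = 14
J(S) = 14*S²
1/(-41558/86663 + J(29)) = 1/(-41558/86663 + 14*29²) = 1/(-41558*1/86663 + 14*841) = 1/(-41558/86663 + 11774) = 1/(1020328604/86663) = 86663/1020328604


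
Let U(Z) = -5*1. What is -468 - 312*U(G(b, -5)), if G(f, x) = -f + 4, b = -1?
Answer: 1092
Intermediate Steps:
G(f, x) = 4 - f
U(Z) = -5
-468 - 312*U(G(b, -5)) = -468 - 312*(-5) = -468 + 1560 = 1092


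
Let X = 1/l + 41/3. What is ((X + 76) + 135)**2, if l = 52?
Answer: 1228572601/24336 ≈ 50484.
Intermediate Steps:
X = 2135/156 (X = 1/52 + 41/3 = 2135/156 ≈ 13.686)
((X + 76) + 135)**2 = ((2135/156 + 76) + 135)**2 = (13991/156 + 135)**2 = (35051/156)**2 = 1228572601/24336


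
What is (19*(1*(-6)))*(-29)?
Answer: 3306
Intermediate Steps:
(19*(1*(-6)))*(-29) = (19*(-6))*(-29) = -114*(-29) = 3306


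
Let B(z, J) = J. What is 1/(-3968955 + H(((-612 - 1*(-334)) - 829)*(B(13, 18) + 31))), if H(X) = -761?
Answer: -1/3969716 ≈ -2.5191e-7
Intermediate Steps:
1/(-3968955 + H(((-612 - 1*(-334)) - 829)*(B(13, 18) + 31))) = 1/(-3968955 - 761) = 1/(-3969716) = -1/3969716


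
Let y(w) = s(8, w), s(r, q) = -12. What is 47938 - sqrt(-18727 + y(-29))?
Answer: 47938 - I*sqrt(18739) ≈ 47938.0 - 136.89*I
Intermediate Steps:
y(w) = -12
47938 - sqrt(-18727 + y(-29)) = 47938 - sqrt(-18727 - 12) = 47938 - sqrt(-18739) = 47938 - I*sqrt(18739)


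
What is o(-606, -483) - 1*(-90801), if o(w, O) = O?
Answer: 90318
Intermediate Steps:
o(-606, -483) - 1*(-90801) = -483 - 1*(-90801) = -483 + 90801 = 90318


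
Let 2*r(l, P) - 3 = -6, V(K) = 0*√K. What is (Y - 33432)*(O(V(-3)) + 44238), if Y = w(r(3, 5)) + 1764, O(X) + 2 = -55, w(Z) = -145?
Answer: -1405530153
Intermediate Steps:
V(K) = 0
r(l, P) = -3/2 (r(l, P) = 3/2 + (½)*(-6) = 3/2 - 3 = -3/2)
O(X) = -57 (O(X) = -2 - 55 = -57)
Y = 1619 (Y = -145 + 1764 = 1619)
(Y - 33432)*(O(V(-3)) + 44238) = (1619 - 33432)*(-57 + 44238) = -31813*44181 = -1405530153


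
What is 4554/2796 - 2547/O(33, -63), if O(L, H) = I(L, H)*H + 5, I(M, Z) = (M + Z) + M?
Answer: 663279/42872 ≈ 15.471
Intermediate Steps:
I(M, Z) = Z + 2*M
O(L, H) = 5 + H*(H + 2*L) (O(L, H) = (H + 2*L)*H + 5 = H*(H + 2*L) + 5 = 5 + H*(H + 2*L))
4554/2796 - 2547/O(33, -63) = 4554/2796 - 2547/(5 - 63*(-63 + 2*33)) = 4554*(1/2796) - 2547/(5 - 63*(-63 + 66)) = 759/466 - 2547/(5 - 63*3) = 759/466 - 2547/(5 - 189) = 759/466 - 2547/(-184) = 759/466 - 2547*(-1/184) = 759/466 + 2547/184 = 663279/42872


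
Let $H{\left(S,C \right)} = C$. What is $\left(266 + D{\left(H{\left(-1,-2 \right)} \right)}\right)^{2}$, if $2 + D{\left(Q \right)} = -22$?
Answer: $58564$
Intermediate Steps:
$D{\left(Q \right)} = -24$ ($D{\left(Q \right)} = -2 - 22 = -24$)
$\left(266 + D{\left(H{\left(-1,-2 \right)} \right)}\right)^{2} = \left(266 - 24\right)^{2} = 242^{2} = 58564$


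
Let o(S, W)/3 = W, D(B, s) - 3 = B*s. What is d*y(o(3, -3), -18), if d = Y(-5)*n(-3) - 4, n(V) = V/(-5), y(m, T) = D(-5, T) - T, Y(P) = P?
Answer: -777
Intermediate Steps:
D(B, s) = 3 + B*s
o(S, W) = 3*W
y(m, T) = 3 - 6*T (y(m, T) = (3 - 5*T) - T = 3 - 6*T)
n(V) = -V/5 (n(V) = V*(-1/5) = -V/5)
d = -7 (d = -(-1)*(-3) - 4 = -5*3/5 - 4 = -3 - 4 = -7)
d*y(o(3, -3), -18) = -7*(3 - 6*(-18)) = -7*(3 + 108) = -7*111 = -777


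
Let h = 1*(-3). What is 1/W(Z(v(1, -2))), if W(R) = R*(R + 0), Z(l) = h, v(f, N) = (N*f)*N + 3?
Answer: ⅑ ≈ 0.11111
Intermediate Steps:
v(f, N) = 3 + f*N² (v(f, N) = f*N² + 3 = 3 + f*N²)
h = -3
Z(l) = -3
W(R) = R² (W(R) = R*R = R²)
1/W(Z(v(1, -2))) = 1/((-3)²) = 1/9 = ⅑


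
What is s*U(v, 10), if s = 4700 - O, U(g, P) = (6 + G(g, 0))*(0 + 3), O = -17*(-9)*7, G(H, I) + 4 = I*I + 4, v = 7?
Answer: 65322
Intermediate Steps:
G(H, I) = I² (G(H, I) = -4 + (I*I + 4) = -4 + (I² + 4) = -4 + (4 + I²) = I²)
O = 1071 (O = 153*7 = 1071)
U(g, P) = 18 (U(g, P) = (6 + 0²)*(0 + 3) = (6 + 0)*3 = 6*3 = 18)
s = 3629 (s = 4700 - 1*1071 = 4700 - 1071 = 3629)
s*U(v, 10) = 3629*18 = 65322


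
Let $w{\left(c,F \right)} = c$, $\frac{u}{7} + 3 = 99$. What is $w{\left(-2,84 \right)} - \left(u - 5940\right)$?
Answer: $5266$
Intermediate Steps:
$u = 672$ ($u = -21 + 7 \cdot 99 = -21 + 693 = 672$)
$w{\left(-2,84 \right)} - \left(u - 5940\right) = -2 - \left(672 - 5940\right) = -2 - -5268 = -2 + 5268 = 5266$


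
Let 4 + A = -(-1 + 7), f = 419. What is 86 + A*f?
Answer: -4104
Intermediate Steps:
A = -10 (A = -4 - (-1 + 7) = -4 - 1*6 = -4 - 6 = -10)
86 + A*f = 86 - 10*419 = 86 - 4190 = -4104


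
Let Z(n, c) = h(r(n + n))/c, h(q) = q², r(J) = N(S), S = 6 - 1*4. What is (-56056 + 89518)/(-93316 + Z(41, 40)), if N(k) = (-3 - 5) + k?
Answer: -334620/933151 ≈ -0.35859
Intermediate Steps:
S = 2 (S = 6 - 4 = 2)
N(k) = -8 + k
r(J) = -6 (r(J) = -8 + 2 = -6)
Z(n, c) = 36/c (Z(n, c) = (-6)²/c = 36/c)
(-56056 + 89518)/(-93316 + Z(41, 40)) = (-56056 + 89518)/(-93316 + 36/40) = 33462/(-93316 + 36*(1/40)) = 33462/(-93316 + 9/10) = 33462/(-933151/10) = 33462*(-10/933151) = -334620/933151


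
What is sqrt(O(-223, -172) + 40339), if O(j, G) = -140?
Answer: sqrt(40199) ≈ 200.50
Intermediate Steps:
sqrt(O(-223, -172) + 40339) = sqrt(-140 + 40339) = sqrt(40199)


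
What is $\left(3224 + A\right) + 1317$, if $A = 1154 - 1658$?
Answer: $4037$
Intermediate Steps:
$A = -504$ ($A = 1154 - 1658 = -504$)
$\left(3224 + A\right) + 1317 = \left(3224 - 504\right) + 1317 = 2720 + 1317 = 4037$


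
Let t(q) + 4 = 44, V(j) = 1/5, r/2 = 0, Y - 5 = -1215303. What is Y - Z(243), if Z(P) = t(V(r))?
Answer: -1215338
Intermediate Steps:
Y = -1215298 (Y = 5 - 1215303 = -1215298)
r = 0 (r = 2*0 = 0)
V(j) = ⅕
t(q) = 40 (t(q) = -4 + 44 = 40)
Z(P) = 40
Y - Z(243) = -1215298 - 1*40 = -1215298 - 40 = -1215338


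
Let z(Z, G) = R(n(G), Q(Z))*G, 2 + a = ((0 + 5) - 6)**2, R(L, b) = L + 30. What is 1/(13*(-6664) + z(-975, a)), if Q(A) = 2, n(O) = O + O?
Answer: -1/86660 ≈ -1.1539e-5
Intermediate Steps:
n(O) = 2*O
R(L, b) = 30 + L
a = -1 (a = -2 + ((0 + 5) - 6)**2 = -2 + (5 - 6)**2 = -2 + (-1)**2 = -2 + 1 = -1)
z(Z, G) = G*(30 + 2*G) (z(Z, G) = (30 + 2*G)*G = G*(30 + 2*G))
1/(13*(-6664) + z(-975, a)) = 1/(13*(-6664) + 2*(-1)*(15 - 1)) = 1/(-86632 + 2*(-1)*14) = 1/(-86632 - 28) = 1/(-86660) = -1/86660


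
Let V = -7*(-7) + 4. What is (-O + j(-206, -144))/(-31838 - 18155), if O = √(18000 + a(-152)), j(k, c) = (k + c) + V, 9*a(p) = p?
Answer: 297/49993 + 2*√40462/149979 ≈ 0.0086232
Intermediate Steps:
a(p) = p/9
V = 53 (V = 49 + 4 = 53)
j(k, c) = 53 + c + k (j(k, c) = (k + c) + 53 = (c + k) + 53 = 53 + c + k)
O = 2*√40462/3 (O = √(18000 + (⅑)*(-152)) = √(18000 - 152/9) = √(161848/9) = 2*√40462/3 ≈ 134.10)
(-O + j(-206, -144))/(-31838 - 18155) = (-2*√40462/3 + (53 - 144 - 206))/(-31838 - 18155) = (-2*√40462/3 - 297)/(-49993) = (-297 - 2*√40462/3)*(-1/49993) = 297/49993 + 2*√40462/149979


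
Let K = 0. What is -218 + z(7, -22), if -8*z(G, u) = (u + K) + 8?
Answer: -865/4 ≈ -216.25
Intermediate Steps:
z(G, u) = -1 - u/8 (z(G, u) = -((u + 0) + 8)/8 = -(u + 8)/8 = -(8 + u)/8 = -1 - u/8)
-218 + z(7, -22) = -218 + (-1 - ⅛*(-22)) = -218 + (-1 + 11/4) = -218 + 7/4 = -865/4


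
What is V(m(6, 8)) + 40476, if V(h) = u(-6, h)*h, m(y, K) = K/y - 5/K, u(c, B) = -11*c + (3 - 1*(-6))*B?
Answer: 2593745/64 ≈ 40527.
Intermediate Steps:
u(c, B) = -11*c + 9*B (u(c, B) = -11*c + (3 + 6)*B = -11*c + 9*B)
m(y, K) = -5/K + K/y
V(h) = h*(66 + 9*h) (V(h) = (-11*(-6) + 9*h)*h = (66 + 9*h)*h = h*(66 + 9*h))
V(m(6, 8)) + 40476 = 3*(-5/8 + 8/6)*(22 + 3*(-5/8 + 8/6)) + 40476 = 3*(-5*⅛ + 8*(⅙))*(22 + 3*(-5*⅛ + 8*(⅙))) + 40476 = 3*(-5/8 + 4/3)*(22 + 3*(-5/8 + 4/3)) + 40476 = 3*(17/24)*(22 + 3*(17/24)) + 40476 = 3*(17/24)*(22 + 17/8) + 40476 = 3*(17/24)*(193/8) + 40476 = 3281/64 + 40476 = 2593745/64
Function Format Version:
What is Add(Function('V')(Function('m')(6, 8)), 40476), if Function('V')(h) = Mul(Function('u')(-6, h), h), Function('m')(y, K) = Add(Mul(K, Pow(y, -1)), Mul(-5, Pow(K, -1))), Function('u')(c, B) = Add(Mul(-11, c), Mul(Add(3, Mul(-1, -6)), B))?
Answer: Rational(2593745, 64) ≈ 40527.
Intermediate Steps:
Function('u')(c, B) = Add(Mul(-11, c), Mul(9, B)) (Function('u')(c, B) = Add(Mul(-11, c), Mul(Add(3, 6), B)) = Add(Mul(-11, c), Mul(9, B)))
Function('m')(y, K) = Add(Mul(-5, Pow(K, -1)), Mul(K, Pow(y, -1)))
Function('V')(h) = Mul(h, Add(66, Mul(9, h))) (Function('V')(h) = Mul(Add(Mul(-11, -6), Mul(9, h)), h) = Mul(Add(66, Mul(9, h)), h) = Mul(h, Add(66, Mul(9, h))))
Add(Function('V')(Function('m')(6, 8)), 40476) = Add(Mul(3, Add(Mul(-5, Pow(8, -1)), Mul(8, Pow(6, -1))), Add(22, Mul(3, Add(Mul(-5, Pow(8, -1)), Mul(8, Pow(6, -1)))))), 40476) = Add(Mul(3, Add(Mul(-5, Rational(1, 8)), Mul(8, Rational(1, 6))), Add(22, Mul(3, Add(Mul(-5, Rational(1, 8)), Mul(8, Rational(1, 6)))))), 40476) = Add(Mul(3, Add(Rational(-5, 8), Rational(4, 3)), Add(22, Mul(3, Add(Rational(-5, 8), Rational(4, 3))))), 40476) = Add(Mul(3, Rational(17, 24), Add(22, Mul(3, Rational(17, 24)))), 40476) = Add(Mul(3, Rational(17, 24), Add(22, Rational(17, 8))), 40476) = Add(Mul(3, Rational(17, 24), Rational(193, 8)), 40476) = Add(Rational(3281, 64), 40476) = Rational(2593745, 64)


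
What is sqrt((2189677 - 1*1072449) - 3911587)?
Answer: I*sqrt(2794359) ≈ 1671.6*I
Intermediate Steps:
sqrt((2189677 - 1*1072449) - 3911587) = sqrt((2189677 - 1072449) - 3911587) = sqrt(1117228 - 3911587) = sqrt(-2794359) = I*sqrt(2794359)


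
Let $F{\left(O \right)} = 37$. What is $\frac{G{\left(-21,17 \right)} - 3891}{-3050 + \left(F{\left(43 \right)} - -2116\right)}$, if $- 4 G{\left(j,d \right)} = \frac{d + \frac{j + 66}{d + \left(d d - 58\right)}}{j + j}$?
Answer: $\frac{162110363}{37372608} \approx 4.3377$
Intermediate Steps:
$G{\left(j,d \right)} = - \frac{d + \frac{66 + j}{-58 + d + d^{2}}}{8 j}$ ($G{\left(j,d \right)} = - \frac{\left(d + \frac{j + 66}{d + \left(d d - 58\right)}\right) \frac{1}{j + j}}{4} = - \frac{\left(d + \frac{66 + j}{d + \left(d^{2} - 58\right)}\right) \frac{1}{2 j}}{4} = - \frac{\left(d + \frac{66 + j}{d + \left(-58 + d^{2}\right)}\right) \frac{1}{2 j}}{4} = - \frac{\left(d + \frac{66 + j}{-58 + d + d^{2}}\right) \frac{1}{2 j}}{4} = - \frac{\frac{1}{2} \frac{1}{j} \left(d + \frac{66 + j}{-58 + d + d^{2}}\right)}{4} = - \frac{d + \frac{66 + j}{-58 + d + d^{2}}}{8 j}$)
$\frac{G{\left(-21,17 \right)} - 3891}{-3050 + \left(F{\left(43 \right)} - -2116\right)} = \frac{\frac{-66 - -21 - 17^{2} - 17^{3} + 58 \cdot 17}{8 \left(-21\right) \left(-58 + 17 + 17^{2}\right)} - 3891}{-3050 + \left(37 - -2116\right)} = \frac{\frac{1}{8} \left(- \frac{1}{21}\right) \frac{1}{-58 + 17 + 289} \left(-66 + 21 - 289 - 4913 + 986\right) - 3891}{-3050 + \left(37 + 2116\right)} = \frac{\frac{1}{8} \left(- \frac{1}{21}\right) \frac{1}{248} \left(-66 + 21 - 289 - 4913 + 986\right) - 3891}{-3050 + 2153} = \frac{\frac{1}{8} \left(- \frac{1}{21}\right) \frac{1}{248} \left(-4261\right) - 3891}{-897} = \left(\frac{4261}{41664} - 3891\right) \left(- \frac{1}{897}\right) = \left(- \frac{162110363}{41664}\right) \left(- \frac{1}{897}\right) = \frac{162110363}{37372608}$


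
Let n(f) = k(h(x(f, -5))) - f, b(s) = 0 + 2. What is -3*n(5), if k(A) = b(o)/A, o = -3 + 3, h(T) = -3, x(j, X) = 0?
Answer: 17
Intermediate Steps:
o = 0
b(s) = 2
k(A) = 2/A
n(f) = -2/3 - f (n(f) = 2/(-3) - f = 2*(-1/3) - f = -2/3 - f)
-3*n(5) = -3*(-2/3 - 1*5) = -3*(-2/3 - 5) = -3*(-17/3) = 17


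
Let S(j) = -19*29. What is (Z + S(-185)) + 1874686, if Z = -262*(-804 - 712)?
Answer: 2271327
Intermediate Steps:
S(j) = -551
Z = 397192 (Z = -262*(-1516) = 397192)
(Z + S(-185)) + 1874686 = (397192 - 551) + 1874686 = 396641 + 1874686 = 2271327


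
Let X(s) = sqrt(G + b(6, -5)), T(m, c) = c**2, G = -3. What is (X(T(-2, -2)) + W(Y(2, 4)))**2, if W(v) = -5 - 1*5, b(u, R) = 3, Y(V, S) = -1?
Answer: 100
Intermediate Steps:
W(v) = -10 (W(v) = -5 - 5 = -10)
X(s) = 0 (X(s) = sqrt(-3 + 3) = sqrt(0) = 0)
(X(T(-2, -2)) + W(Y(2, 4)))**2 = (0 - 10)**2 = (-10)**2 = 100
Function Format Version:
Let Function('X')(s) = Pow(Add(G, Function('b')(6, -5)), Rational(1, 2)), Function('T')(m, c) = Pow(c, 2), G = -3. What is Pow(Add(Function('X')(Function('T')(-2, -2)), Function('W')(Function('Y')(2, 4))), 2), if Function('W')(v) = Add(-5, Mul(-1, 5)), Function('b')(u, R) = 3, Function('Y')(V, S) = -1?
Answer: 100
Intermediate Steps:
Function('W')(v) = -10 (Function('W')(v) = Add(-5, -5) = -10)
Function('X')(s) = 0 (Function('X')(s) = Pow(Add(-3, 3), Rational(1, 2)) = Pow(0, Rational(1, 2)) = 0)
Pow(Add(Function('X')(Function('T')(-2, -2)), Function('W')(Function('Y')(2, 4))), 2) = Pow(Add(0, -10), 2) = Pow(-10, 2) = 100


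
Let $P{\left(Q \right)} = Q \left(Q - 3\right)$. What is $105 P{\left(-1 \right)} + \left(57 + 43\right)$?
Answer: $520$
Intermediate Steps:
$P{\left(Q \right)} = Q \left(-3 + Q\right)$
$105 P{\left(-1 \right)} + \left(57 + 43\right) = 105 \left(- (-3 - 1)\right) + \left(57 + 43\right) = 105 \left(\left(-1\right) \left(-4\right)\right) + 100 = 105 \cdot 4 + 100 = 420 + 100 = 520$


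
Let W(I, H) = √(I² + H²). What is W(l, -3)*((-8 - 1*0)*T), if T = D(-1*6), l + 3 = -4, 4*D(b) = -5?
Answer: 10*√58 ≈ 76.158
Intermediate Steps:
D(b) = -5/4 (D(b) = (¼)*(-5) = -5/4)
l = -7 (l = -3 - 4 = -7)
W(I, H) = √(H² + I²)
T = -5/4 ≈ -1.2500
W(l, -3)*((-8 - 1*0)*T) = √((-3)² + (-7)²)*((-8 - 1*0)*(-5/4)) = √(9 + 49)*((-8 + 0)*(-5/4)) = √58*(-8*(-5/4)) = √58*10 = 10*√58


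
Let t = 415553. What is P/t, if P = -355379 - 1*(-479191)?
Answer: 123812/415553 ≈ 0.29795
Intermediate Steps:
P = 123812 (P = -355379 + 479191 = 123812)
P/t = 123812/415553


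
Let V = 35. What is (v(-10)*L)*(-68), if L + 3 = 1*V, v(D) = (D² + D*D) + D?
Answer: -413440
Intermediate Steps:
v(D) = D + 2*D² (v(D) = (D² + D²) + D = 2*D² + D = D + 2*D²)
L = 32 (L = -3 + 1*35 = -3 + 35 = 32)
(v(-10)*L)*(-68) = (-10*(1 + 2*(-10))*32)*(-68) = (-10*(1 - 20)*32)*(-68) = (-10*(-19)*32)*(-68) = (190*32)*(-68) = 6080*(-68) = -413440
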